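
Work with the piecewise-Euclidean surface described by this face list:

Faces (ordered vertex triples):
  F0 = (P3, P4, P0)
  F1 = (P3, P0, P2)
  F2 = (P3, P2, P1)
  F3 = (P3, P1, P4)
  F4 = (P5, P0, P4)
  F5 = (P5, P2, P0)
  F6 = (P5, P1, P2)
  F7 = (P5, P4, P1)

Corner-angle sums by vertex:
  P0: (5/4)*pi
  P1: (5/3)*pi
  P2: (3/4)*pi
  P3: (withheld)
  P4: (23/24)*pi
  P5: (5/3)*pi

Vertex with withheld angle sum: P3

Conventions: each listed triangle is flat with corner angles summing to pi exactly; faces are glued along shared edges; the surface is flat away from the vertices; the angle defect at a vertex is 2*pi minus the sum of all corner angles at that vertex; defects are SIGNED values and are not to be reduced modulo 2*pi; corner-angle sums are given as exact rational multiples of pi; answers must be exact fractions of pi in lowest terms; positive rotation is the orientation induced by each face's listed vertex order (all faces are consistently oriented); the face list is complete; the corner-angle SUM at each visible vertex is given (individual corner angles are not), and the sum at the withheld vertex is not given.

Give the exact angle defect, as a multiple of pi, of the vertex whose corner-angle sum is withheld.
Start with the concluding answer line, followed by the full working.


Answer: defect(P3) = (7/24)*pi

V = 6, E = 12, F = 8; chi = V - E + F = 2
Gauss-Bonnet: total defect = 2*pi*chi = 4*pi; visible defects sum to (89/24)*pi


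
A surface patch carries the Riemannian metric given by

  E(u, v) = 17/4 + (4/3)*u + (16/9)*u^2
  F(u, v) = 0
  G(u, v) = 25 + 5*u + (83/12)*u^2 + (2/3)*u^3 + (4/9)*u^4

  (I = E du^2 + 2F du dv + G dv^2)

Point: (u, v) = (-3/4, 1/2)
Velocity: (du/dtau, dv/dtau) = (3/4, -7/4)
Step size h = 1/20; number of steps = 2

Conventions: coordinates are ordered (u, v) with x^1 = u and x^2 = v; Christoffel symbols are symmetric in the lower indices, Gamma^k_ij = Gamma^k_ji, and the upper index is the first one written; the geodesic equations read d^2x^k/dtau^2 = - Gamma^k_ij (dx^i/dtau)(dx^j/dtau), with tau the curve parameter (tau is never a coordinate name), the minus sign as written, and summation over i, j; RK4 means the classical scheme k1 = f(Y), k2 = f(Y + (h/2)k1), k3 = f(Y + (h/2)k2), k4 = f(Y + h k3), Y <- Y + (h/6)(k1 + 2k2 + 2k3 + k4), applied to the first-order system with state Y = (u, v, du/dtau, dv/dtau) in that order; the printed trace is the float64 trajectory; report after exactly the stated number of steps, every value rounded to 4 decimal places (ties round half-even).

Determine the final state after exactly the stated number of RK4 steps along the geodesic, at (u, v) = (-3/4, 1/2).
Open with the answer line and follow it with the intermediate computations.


Answer: u = -0.6832, v = 0.3239, du/dtau = 0.5898, dv/dtau = -1.7715

f(Y) = (du/dtau, dv/dtau, -Gamma^u_ij Y'^i Y'^j, -Gamma^v_ij Y'^i Y'^j) with the Gammas evaluated at the stage position; h = 0.050000; intermediate values shown to 6 dp
step 0: u = -0.7500, v = 0.5000, du/dtau = 0.7500, dv/dtau = -1.7500
step 1:
  k1: at (u, v) = (-0.750000, 0.500000), (du/dtau, dv/dtau) = (0.750000, -1.750000); Gamma_uuu = -0.156863, Gamma_uuv = 0.000000, Gamma_uvv = 0.588235, Gamma_vuu = 0.000000, Gamma_vuv = -0.100000, Gamma_vvv = 0.000000; k1 = (0.750000, -1.750000, -1.713235, -0.262500)
  k2: at (u, v) = (-0.731250, 0.456250), (du/dtau, dv/dtau) = (0.707169, -1.756563); Gamma_uuu = -0.149879, Gamma_uuv = 0.000000, Gamma_uvv = 0.561020, Gamma_vuu = 0.000000, Gamma_vuv = -0.095174, Gamma_vvv = 0.000000; k2 = (0.707169, -1.756563, -1.656080, -0.236448)
  k3: at (u, v) = (-0.732321, 0.456086), (du/dtau, dv/dtau) = (0.708598, -1.755911); Gamma_uuu = -0.150281, Gamma_uuv = 0.000000, Gamma_uvv = 0.562582, Gamma_vuu = 0.000000, Gamma_vuv = -0.095450, Gamma_vvv = 0.000000; k3 = (0.708598, -1.755911, -1.659110, -0.237525)
  k4: at (u, v) = (-0.714570, 0.412204), (du/dtau, dv/dtau) = (0.667045, -1.761876); Gamma_uuu = -0.143563, Gamma_uuv = 0.000000, Gamma_uvv = 0.536543, Gamma_vuu = 0.000000, Gamma_vuv = -0.090859, Gamma_vvv = 0.000000; k4 = (0.667045, -1.761876, -1.601663, -0.213563)
  Y <- Y + (h/6)(k1 + 2k2 + 2k3 + k4): u = -0.7146, v = 0.4122, du/dtau = 0.6671, dv/dtau = -1.7619
step 2:
  k1: at (u, v) = (-0.714595, 0.412193), (du/dtau, dv/dtau) = (0.667123, -1.761867); Gamma_uuu = -0.143572, Gamma_uuv = 0.000000, Gamma_uvv = 0.536580, Gamma_vuu = 0.000000, Gamma_vuv = -0.090865, Gamma_vvv = 0.000000; k1 = (0.667123, -1.761867, -1.601741, -0.213603)
  k2: at (u, v) = (-0.697917, 0.368146), (du/dtau, dv/dtau) = (0.627079, -1.767207); Gamma_uuu = -0.137162, Gamma_uuv = 0.000000, Gamma_uvv = 0.511865, Gamma_vuu = 0.000000, Gamma_vuv = -0.086531, Gamma_vvv = 0.000000; k2 = (0.627079, -1.767207, -1.544627, -0.191783)
  k3: at (u, v) = (-0.698918, 0.368013), (du/dtau, dv/dtau) = (0.628507, -1.766661); Gamma_uuu = -0.137549, Gamma_uuv = 0.000000, Gamma_uvv = 0.513355, Gamma_vuu = 0.000000, Gamma_vuv = -0.086791, Gamma_vvv = 0.000000; k3 = (0.628507, -1.766661, -1.547893, -0.192739)
  k4: at (u, v) = (-0.683170, 0.323860), (du/dtau, dv/dtau) = (0.589728, -1.771504); Gamma_uuu = -0.131417, Gamma_uuv = 0.000000, Gamma_uvv = 0.489815, Gamma_vuu = 0.000000, Gamma_vuv = -0.082682, Gamma_vvv = 0.000000; k4 = (0.589728, -1.771504, -1.491447, -0.172757)
  Y <- Y + (h/6)(k1 + 2k2 + 2k3 + k4): u = -0.6832, v = 0.3239, du/dtau = 0.5898, dv/dtau = -1.7715


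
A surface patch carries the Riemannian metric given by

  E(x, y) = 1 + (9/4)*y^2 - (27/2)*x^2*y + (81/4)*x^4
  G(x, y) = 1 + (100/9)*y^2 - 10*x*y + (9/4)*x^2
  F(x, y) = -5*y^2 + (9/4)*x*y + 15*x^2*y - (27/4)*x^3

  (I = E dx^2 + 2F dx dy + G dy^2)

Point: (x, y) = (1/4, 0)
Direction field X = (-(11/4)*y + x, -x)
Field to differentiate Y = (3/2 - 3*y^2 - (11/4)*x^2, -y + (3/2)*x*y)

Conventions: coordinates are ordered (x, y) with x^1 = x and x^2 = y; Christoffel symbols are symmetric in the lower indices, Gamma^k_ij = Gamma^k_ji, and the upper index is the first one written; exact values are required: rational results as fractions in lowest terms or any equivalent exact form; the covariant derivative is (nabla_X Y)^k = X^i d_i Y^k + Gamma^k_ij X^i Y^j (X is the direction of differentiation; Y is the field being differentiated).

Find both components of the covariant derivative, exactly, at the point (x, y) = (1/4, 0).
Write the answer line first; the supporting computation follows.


Answer: (nabla_X Y)^x = -283/4996, (nabla_X Y)^y = -9055/39968

E = 1105/1024, F = -27/256, G = 73/64 at the point
E_x = 81/64, E_y = -27/32, F_x = -81/64, F_y = 3/2, G_x = 9/8, G_y = -5/2
EG - F^2 = 1249/1024;  g^inv = (1024/1249) * [[73/64, 27/256], [27/256, 1105/1024]]
first-kind symbols [ij,l] = (1/2)(d_i g_jl + d_j g_il - d_l g_ij): [xx,x] = E_x/2 = 81/128, [xx,y] = F_x - E_y/2 = -27/32, [xy,x] = E_y/2 = -27/64, [xy,y] = G_x/2 = 9/16, [yy,x] = F_y - G_x/2 = 15/16, [yy,y] = G_y/2 = -5/4
Gamma^x_ij = (G*[ij,x] - F*[ij,y])/(EG - F^2), Gamma^y_ij = (E*[ij,y] - F*[ij,x])/(EG - F^2)
Gamma_xxx = 648/1249, Gamma_xxy = -432/1249, Gamma_xyy = 960/1249, Gamma_yxx = -864/1249, Gamma_yxy = 576/1249, Gamma_yyy = -1280/1249
X = (1/4, -1/4), Y = (85/64, 0) at the point


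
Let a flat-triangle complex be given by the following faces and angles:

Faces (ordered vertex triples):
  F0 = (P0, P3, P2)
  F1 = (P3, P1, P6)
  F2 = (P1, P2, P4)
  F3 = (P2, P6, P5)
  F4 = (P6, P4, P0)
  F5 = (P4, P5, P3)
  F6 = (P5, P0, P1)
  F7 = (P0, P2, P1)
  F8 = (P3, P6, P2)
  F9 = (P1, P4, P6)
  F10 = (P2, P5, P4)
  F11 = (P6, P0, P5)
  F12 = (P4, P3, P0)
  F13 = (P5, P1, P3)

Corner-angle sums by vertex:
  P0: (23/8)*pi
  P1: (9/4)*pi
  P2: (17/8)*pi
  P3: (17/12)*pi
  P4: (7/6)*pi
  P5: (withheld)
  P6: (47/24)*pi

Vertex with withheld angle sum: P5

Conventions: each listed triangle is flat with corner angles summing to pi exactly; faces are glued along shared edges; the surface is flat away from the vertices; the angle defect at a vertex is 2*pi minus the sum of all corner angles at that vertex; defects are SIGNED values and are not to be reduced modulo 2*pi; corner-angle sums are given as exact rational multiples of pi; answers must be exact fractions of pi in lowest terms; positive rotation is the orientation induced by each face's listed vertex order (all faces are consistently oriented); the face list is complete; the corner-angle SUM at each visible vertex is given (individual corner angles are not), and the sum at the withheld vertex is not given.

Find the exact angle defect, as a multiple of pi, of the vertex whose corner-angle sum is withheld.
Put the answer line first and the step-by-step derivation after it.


Answer: defect(P5) = (-5/24)*pi

V = 7, E = 21, F = 14; chi = V - E + F = 0
Gauss-Bonnet: total defect = 2*pi*chi = 0; visible defects sum to (5/24)*pi


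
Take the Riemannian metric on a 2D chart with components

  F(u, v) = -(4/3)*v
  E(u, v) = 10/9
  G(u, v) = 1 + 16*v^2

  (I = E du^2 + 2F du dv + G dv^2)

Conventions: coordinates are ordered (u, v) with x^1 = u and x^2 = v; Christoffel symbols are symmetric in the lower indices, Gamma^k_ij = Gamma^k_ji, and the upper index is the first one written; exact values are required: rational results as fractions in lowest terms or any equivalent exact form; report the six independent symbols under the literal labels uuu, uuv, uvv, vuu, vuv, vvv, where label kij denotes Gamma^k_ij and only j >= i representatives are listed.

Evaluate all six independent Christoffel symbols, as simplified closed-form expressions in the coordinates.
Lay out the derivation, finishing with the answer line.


E = 10/9; F = -(4/3)*v; G = 1 + 16*v^2
Gamma^k_ij = (1/2) g^{kl} (d_i g_jl + d_j g_il - d_l g_ij), with g^inv = (1/(EG-F^2)) [[G, -F], [-F, E]]
first partials: E_u = 0, E_v = 0, F_u = 0, F_v = -4/3, G_u = 0, G_v = 32*v
D = EG - F^2 = 10/9 + 16*v^2
expanded: Gamma^u_uu = (G E_u - 2F F_u + F E_v)/(2D), Gamma^u_uv = (G E_v - F G_u)/(2D), Gamma^u_vv = (2G F_v - G G_u - F G_v)/(2D), Gamma^v_uu = (2E F_u - E E_v - F E_u)/(2D), Gamma^v_uv = (E G_u - F E_v)/(2D), Gamma^v_vv = (E G_v - 2F F_v + F G_u)/(2D); substitute and cancel common factors

Answer: Gamma_uuu = 0, Gamma_uuv = 0, Gamma_uvv = -6/(72*v^2 + 5), Gamma_vuu = 0, Gamma_vuv = 0, Gamma_vvv = 72*v/(72*v^2 + 5)


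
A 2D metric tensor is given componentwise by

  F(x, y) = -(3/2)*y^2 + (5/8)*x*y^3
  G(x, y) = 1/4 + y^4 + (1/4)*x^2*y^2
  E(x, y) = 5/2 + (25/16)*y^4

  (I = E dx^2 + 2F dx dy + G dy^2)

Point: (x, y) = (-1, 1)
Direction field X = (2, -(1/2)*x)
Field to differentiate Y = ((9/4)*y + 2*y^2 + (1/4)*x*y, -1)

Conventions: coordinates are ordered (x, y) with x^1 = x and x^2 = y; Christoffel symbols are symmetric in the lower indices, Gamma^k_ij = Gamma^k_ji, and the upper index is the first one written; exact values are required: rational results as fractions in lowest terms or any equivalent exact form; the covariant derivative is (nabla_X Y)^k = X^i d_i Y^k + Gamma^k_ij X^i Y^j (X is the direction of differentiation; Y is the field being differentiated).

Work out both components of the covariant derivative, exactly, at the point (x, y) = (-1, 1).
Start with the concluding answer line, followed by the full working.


Answer: (nabla_X Y)^x = -4595/202, (nabla_X Y)^y = -5178/101

E = 65/16, F = -17/8, G = 3/2 at the point
E_x = 0, E_y = 25/4, F_x = 5/8, F_y = -39/8, G_x = -1/2, G_y = 9/2
EG - F^2 = 101/64;  g^inv = (64/101) * [[3/2, 17/8], [17/8, 65/16]]
first-kind symbols [ij,l] = (1/2)(d_i g_jl + d_j g_il - d_l g_ij): [xx,x] = E_x/2 = 0, [xx,y] = F_x - E_y/2 = -5/2, [xy,x] = E_y/2 = 25/8, [xy,y] = G_x/2 = -1/4, [yy,x] = F_y - G_x/2 = -37/8, [yy,y] = G_y/2 = 9/4
Gamma^x_ij = (G*[ij,x] - F*[ij,y])/(EG - F^2), Gamma^y_ij = (E*[ij,y] - F*[ij,x])/(EG - F^2)
Gamma_xxx = -340/101, Gamma_xxy = 266/101, Gamma_xyy = -138/101, Gamma_yxx = -650/101, Gamma_yxy = 360/101, Gamma_yyy = -44/101
X = (2, 1/2), Y = (4, -1) at the point


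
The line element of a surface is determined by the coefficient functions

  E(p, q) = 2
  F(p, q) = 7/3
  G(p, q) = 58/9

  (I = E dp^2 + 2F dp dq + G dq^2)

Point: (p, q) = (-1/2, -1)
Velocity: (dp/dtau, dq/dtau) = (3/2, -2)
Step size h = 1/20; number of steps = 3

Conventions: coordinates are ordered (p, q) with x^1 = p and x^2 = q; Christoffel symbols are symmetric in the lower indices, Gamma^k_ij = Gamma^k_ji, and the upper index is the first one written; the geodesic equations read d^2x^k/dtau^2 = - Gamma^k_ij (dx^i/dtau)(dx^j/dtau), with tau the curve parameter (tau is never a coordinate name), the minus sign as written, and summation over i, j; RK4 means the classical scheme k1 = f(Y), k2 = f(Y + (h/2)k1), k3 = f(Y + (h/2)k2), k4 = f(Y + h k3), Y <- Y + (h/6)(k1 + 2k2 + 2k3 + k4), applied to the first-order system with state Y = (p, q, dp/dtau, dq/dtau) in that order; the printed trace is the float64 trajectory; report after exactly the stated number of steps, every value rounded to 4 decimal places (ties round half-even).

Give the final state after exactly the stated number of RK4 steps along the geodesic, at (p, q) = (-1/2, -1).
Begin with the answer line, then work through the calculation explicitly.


Answer: p = -0.2750, q = -1.3000, dp/dtau = 1.5000, dq/dtau = -2.0000

f(Y) = (dp/dtau, dq/dtau, -Gamma^p_ij Y'^i Y'^j, -Gamma^q_ij Y'^i Y'^j) with the Gammas evaluated at the stage position; h = 0.050000; intermediate values shown to 6 dp
step 0: p = -0.5000, q = -1.0000, dp/dtau = 1.5000, dq/dtau = -2.0000
step 1:
  k1: at (p, q) = (-0.500000, -1.000000), (dp/dtau, dq/dtau) = (1.500000, -2.000000); Gamma_ppp = 0.000000, Gamma_ppq = 0.000000, Gamma_pqq = 0.000000, Gamma_qpp = 0.000000, Gamma_qpq = 0.000000, Gamma_qqq = 0.000000; k1 = (1.500000, -2.000000, 0.000000, 0.000000)
  k2: at (p, q) = (-0.462500, -1.050000), (dp/dtau, dq/dtau) = (1.500000, -2.000000); Gamma_ppp = 0.000000, Gamma_ppq = 0.000000, Gamma_pqq = 0.000000, Gamma_qpp = 0.000000, Gamma_qpq = 0.000000, Gamma_qqq = 0.000000; k2 = (1.500000, -2.000000, 0.000000, 0.000000)
  k3: at (p, q) = (-0.462500, -1.050000), (dp/dtau, dq/dtau) = (1.500000, -2.000000); Gamma_ppp = 0.000000, Gamma_ppq = 0.000000, Gamma_pqq = 0.000000, Gamma_qpp = 0.000000, Gamma_qpq = 0.000000, Gamma_qqq = 0.000000; k3 = (1.500000, -2.000000, 0.000000, 0.000000)
  k4: at (p, q) = (-0.425000, -1.100000), (dp/dtau, dq/dtau) = (1.500000, -2.000000); Gamma_ppp = 0.000000, Gamma_ppq = 0.000000, Gamma_pqq = 0.000000, Gamma_qpp = 0.000000, Gamma_qpq = 0.000000, Gamma_qqq = 0.000000; k4 = (1.500000, -2.000000, 0.000000, 0.000000)
  Y <- Y + (h/6)(k1 + 2k2 + 2k3 + k4): p = -0.4250, q = -1.1000, dp/dtau = 1.5000, dq/dtau = -2.0000
step 2:
  k1: at (p, q) = (-0.425000, -1.100000), (dp/dtau, dq/dtau) = (1.500000, -2.000000); Gamma_ppp = 0.000000, Gamma_ppq = 0.000000, Gamma_pqq = 0.000000, Gamma_qpp = 0.000000, Gamma_qpq = 0.000000, Gamma_qqq = 0.000000; k1 = (1.500000, -2.000000, 0.000000, 0.000000)
  k2: at (p, q) = (-0.387500, -1.150000), (dp/dtau, dq/dtau) = (1.500000, -2.000000); Gamma_ppp = 0.000000, Gamma_ppq = 0.000000, Gamma_pqq = 0.000000, Gamma_qpp = 0.000000, Gamma_qpq = 0.000000, Gamma_qqq = 0.000000; k2 = (1.500000, -2.000000, 0.000000, 0.000000)
  k3: at (p, q) = (-0.387500, -1.150000), (dp/dtau, dq/dtau) = (1.500000, -2.000000); Gamma_ppp = 0.000000, Gamma_ppq = 0.000000, Gamma_pqq = 0.000000, Gamma_qpp = 0.000000, Gamma_qpq = 0.000000, Gamma_qqq = 0.000000; k3 = (1.500000, -2.000000, 0.000000, 0.000000)
  k4: at (p, q) = (-0.350000, -1.200000), (dp/dtau, dq/dtau) = (1.500000, -2.000000); Gamma_ppp = 0.000000, Gamma_ppq = 0.000000, Gamma_pqq = 0.000000, Gamma_qpp = 0.000000, Gamma_qpq = 0.000000, Gamma_qqq = 0.000000; k4 = (1.500000, -2.000000, 0.000000, 0.000000)
  Y <- Y + (h/6)(k1 + 2k2 + 2k3 + k4): p = -0.3500, q = -1.2000, dp/dtau = 1.5000, dq/dtau = -2.0000
step 3:
  k1: at (p, q) = (-0.350000, -1.200000), (dp/dtau, dq/dtau) = (1.500000, -2.000000); Gamma_ppp = 0.000000, Gamma_ppq = 0.000000, Gamma_pqq = 0.000000, Gamma_qpp = 0.000000, Gamma_qpq = 0.000000, Gamma_qqq = 0.000000; k1 = (1.500000, -2.000000, 0.000000, 0.000000)
  k2: at (p, q) = (-0.312500, -1.250000), (dp/dtau, dq/dtau) = (1.500000, -2.000000); Gamma_ppp = 0.000000, Gamma_ppq = 0.000000, Gamma_pqq = 0.000000, Gamma_qpp = 0.000000, Gamma_qpq = 0.000000, Gamma_qqq = 0.000000; k2 = (1.500000, -2.000000, 0.000000, 0.000000)
  k3: at (p, q) = (-0.312500, -1.250000), (dp/dtau, dq/dtau) = (1.500000, -2.000000); Gamma_ppp = 0.000000, Gamma_ppq = 0.000000, Gamma_pqq = 0.000000, Gamma_qpp = 0.000000, Gamma_qpq = 0.000000, Gamma_qqq = 0.000000; k3 = (1.500000, -2.000000, 0.000000, 0.000000)
  k4: at (p, q) = (-0.275000, -1.300000), (dp/dtau, dq/dtau) = (1.500000, -2.000000); Gamma_ppp = 0.000000, Gamma_ppq = 0.000000, Gamma_pqq = 0.000000, Gamma_qpp = 0.000000, Gamma_qpq = 0.000000, Gamma_qqq = 0.000000; k4 = (1.500000, -2.000000, 0.000000, 0.000000)
  Y <- Y + (h/6)(k1 + 2k2 + 2k3 + k4): p = -0.2750, q = -1.3000, dp/dtau = 1.5000, dq/dtau = -2.0000


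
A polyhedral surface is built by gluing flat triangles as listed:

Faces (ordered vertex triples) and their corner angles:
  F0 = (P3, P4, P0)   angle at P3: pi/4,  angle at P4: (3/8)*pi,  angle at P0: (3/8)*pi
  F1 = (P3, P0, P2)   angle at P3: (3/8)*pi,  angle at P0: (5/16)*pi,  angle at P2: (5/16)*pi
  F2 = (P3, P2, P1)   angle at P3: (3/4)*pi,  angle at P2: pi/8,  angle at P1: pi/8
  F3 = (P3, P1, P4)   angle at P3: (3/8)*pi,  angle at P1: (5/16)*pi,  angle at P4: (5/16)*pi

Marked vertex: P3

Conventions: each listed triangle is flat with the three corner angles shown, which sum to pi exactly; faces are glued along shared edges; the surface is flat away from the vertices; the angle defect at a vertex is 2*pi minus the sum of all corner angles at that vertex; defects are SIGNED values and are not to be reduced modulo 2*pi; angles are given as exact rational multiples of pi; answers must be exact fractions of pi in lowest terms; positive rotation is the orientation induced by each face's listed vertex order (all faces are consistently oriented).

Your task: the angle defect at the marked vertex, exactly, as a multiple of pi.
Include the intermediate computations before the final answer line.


Sum of corner angles at P3: (7/4)*pi
defect = 2*pi - (7/4)*pi

Answer: defect(P3) = pi/4


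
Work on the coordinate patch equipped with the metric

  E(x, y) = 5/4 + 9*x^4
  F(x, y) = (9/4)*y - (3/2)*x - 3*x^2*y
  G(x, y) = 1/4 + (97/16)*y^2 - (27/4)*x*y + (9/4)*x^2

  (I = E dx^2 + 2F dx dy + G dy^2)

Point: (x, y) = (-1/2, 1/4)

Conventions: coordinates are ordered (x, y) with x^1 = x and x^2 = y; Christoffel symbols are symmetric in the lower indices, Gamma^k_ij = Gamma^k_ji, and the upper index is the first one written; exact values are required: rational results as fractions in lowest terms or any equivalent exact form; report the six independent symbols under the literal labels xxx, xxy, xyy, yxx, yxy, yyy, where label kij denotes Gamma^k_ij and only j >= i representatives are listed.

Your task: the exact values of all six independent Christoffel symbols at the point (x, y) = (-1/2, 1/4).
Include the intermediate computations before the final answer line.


E = 29/16, F = 9/8, G = 521/256 at the point
E_x = -9/2, E_y = 0, F_x = -3/4, F_y = 3/2, G_x = -63/16, G_y = 205/32
EG - F^2 = 9925/4096;  g^inv = (4096/9925) * [[521/256, -9/8], [-9/8, 29/16]]
first-kind symbols [ij,l] = (1/2)(d_i g_jl + d_j g_il - d_l g_ij): [xx,x] = E_x/2 = -9/4, [xx,y] = F_x - E_y/2 = -3/4, [xy,x] = E_y/2 = 0, [xy,y] = G_x/2 = -63/32, [yy,x] = F_y - G_x/2 = 111/32, [yy,y] = G_y/2 = 205/64
Gamma^x_ij = (G*[ij,x] - F*[ij,y])/(EG - F^2), Gamma^y_ij = (E*[ij,y] - F*[ij,x])/(EG - F^2)

Answer: Gamma_xxx = -612/397, Gamma_xxy = 9072/9925, Gamma_xyy = 28311/19850, Gamma_yxx = 192/397, Gamma_yxy = -14616/9925, Gamma_yyy = 7796/9925


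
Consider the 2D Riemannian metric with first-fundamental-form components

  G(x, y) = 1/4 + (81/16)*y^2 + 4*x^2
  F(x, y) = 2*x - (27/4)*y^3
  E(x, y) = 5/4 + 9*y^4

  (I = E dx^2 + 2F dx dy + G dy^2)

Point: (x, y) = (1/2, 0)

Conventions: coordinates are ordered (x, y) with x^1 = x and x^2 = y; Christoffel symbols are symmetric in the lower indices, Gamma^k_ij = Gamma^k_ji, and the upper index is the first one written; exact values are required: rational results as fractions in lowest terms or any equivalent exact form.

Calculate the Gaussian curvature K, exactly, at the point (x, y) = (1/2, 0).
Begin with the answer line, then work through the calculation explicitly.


Answer: K = -320/81

E = 5/4, F = 1, G = 5/4, EG - F^2 = 9/16 at the point
E_x = 0, E_y = 0, F_x = 2, F_y = 0, G_x = 4, G_y = 0
E_yy = 0, F_xy = 0, G_xx = 8
K follows from Brioschi's formula, (det M1 - det M2)/(EG - F^2)^2.
M1 = [[-E_yy/2 + F_xy - G_xx/2, E_x/2, F_x - E_y/2], [F_y - G_x/2, E, F], [G_y/2, F, G]] = [[-4, 0, 2], [-2, 5/4, 1], [0, 1, 5/4]]; det M1 = -25/4
M2 = [[0, E_y/2, G_x/2], [E_y/2, E, F], [G_x/2, F, G]] = [[0, 0, 2], [0, 5/4, 1], [2, 1, 5/4]]; det M2 = -5
det M1 - det M2 = -5/4; K = -5/4 / (9/16)^2 = -320/81


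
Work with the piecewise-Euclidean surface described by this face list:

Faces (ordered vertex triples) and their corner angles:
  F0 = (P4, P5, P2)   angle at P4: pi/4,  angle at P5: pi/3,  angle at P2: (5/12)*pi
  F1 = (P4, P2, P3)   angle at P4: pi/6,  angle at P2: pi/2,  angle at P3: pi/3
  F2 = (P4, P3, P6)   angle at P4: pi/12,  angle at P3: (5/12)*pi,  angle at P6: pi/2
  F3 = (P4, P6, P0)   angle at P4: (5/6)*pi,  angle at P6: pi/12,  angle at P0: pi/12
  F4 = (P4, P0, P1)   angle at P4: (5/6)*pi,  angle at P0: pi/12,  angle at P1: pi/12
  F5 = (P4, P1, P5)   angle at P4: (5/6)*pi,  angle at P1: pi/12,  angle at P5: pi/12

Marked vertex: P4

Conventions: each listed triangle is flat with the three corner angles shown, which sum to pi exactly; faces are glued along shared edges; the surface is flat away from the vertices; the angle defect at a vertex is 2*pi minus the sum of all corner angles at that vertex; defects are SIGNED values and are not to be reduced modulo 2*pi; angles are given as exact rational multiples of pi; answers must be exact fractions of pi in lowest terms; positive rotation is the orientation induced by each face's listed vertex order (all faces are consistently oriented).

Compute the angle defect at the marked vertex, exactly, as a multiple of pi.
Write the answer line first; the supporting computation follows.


Answer: defect(P4) = -pi

Sum of corner angles at P4: 3*pi
defect = 2*pi - 3*pi


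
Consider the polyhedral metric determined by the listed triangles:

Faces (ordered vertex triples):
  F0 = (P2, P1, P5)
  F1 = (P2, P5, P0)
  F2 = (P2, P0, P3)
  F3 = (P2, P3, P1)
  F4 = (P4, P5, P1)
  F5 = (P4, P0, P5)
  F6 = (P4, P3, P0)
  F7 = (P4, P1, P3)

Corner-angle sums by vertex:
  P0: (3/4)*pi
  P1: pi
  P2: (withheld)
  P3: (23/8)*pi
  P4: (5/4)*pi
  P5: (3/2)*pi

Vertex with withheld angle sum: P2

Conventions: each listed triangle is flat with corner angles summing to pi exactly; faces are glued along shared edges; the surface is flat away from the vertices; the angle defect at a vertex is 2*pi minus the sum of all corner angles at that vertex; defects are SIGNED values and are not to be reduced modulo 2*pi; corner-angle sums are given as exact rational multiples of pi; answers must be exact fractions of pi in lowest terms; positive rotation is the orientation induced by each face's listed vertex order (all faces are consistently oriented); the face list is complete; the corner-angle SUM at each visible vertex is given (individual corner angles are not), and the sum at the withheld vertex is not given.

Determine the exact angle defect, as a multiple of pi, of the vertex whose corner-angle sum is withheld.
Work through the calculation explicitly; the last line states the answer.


V = 6, E = 12, F = 8; chi = V - E + F = 2
Gauss-Bonnet: total defect = 2*pi*chi = 4*pi; visible defects sum to (21/8)*pi

Answer: defect(P2) = (11/8)*pi


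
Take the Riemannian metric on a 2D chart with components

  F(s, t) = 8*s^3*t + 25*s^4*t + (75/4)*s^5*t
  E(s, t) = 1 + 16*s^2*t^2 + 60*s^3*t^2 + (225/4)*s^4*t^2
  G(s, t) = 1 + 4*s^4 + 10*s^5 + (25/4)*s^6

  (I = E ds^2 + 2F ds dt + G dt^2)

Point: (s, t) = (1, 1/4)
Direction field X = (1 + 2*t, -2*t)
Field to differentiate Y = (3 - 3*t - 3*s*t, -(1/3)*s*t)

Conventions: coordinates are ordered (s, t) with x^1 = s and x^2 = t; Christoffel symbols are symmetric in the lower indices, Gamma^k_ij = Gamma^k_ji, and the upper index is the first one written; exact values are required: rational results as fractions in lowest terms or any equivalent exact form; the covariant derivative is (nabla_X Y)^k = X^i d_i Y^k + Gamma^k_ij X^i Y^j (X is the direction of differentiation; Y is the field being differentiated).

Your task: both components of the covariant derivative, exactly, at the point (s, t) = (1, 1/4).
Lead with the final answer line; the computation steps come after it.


Answer: (nabla_X Y)^s = 29255/15112, (nabla_X Y)^t = 6209/45336

E = 593/64, F = 207/16, G = 85/4 at the point
E_s = 437/16, E_t = 529/8, F_s = 871/16, F_t = 207/4, G_s = 207/2, G_t = 0
EG - F^2 = 1889/64;  g^inv = (64/1889) * [[85/4, -207/16], [-207/16, 593/64]]
first-kind symbols [ij,l] = (1/2)(d_i g_jl + d_j g_il - d_l g_ij): [ss,s] = E_s/2 = 437/32, [ss,t] = F_s - E_t/2 = 171/8, [st,s] = E_t/2 = 529/16, [st,t] = G_s/2 = 207/4, [tt,s] = F_t - G_s/2 = 0, [tt,t] = G_t/2 = 0
Gamma^s_ij = (G*[ij,s] - F*[ij,t])/(EG - F^2), Gamma^t_ij = (E*[ij,t] - F*[ij,s])/(EG - F^2)
Gamma_sss = 874/1889, Gamma_sst = 2116/1889, Gamma_stt = 0, Gamma_tss = 1368/1889, Gamma_tst = 3312/1889, Gamma_ttt = 0
X = (3/2, -1/2), Y = (3/2, -1/12) at the point


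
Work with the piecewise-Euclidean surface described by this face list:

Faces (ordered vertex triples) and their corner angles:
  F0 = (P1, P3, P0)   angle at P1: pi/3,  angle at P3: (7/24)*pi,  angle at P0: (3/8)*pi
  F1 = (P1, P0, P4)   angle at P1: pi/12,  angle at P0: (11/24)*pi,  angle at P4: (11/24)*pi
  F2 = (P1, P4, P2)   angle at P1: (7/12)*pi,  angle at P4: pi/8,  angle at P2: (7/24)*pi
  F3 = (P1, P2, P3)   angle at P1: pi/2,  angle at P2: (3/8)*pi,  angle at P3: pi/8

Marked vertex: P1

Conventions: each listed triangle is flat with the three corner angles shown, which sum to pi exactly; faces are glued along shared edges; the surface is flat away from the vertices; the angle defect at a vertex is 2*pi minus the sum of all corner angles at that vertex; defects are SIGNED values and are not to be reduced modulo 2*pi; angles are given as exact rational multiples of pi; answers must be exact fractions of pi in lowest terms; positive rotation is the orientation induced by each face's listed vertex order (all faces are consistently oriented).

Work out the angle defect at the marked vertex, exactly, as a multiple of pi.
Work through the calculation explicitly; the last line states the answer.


Sum of corner angles at P1: (3/2)*pi
defect = 2*pi - (3/2)*pi

Answer: defect(P1) = pi/2


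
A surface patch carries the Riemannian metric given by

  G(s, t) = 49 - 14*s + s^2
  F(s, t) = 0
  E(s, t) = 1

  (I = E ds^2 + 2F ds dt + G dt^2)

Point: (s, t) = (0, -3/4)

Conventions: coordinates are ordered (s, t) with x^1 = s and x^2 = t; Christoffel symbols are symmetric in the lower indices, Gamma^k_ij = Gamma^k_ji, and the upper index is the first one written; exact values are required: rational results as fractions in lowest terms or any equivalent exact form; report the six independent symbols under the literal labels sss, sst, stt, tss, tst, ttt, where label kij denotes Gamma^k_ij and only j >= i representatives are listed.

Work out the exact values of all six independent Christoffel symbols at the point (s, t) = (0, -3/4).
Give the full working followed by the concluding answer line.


E = 1, F = 0, G = 49 at the point
E_s = 0, E_t = 0, F_s = 0, F_t = 0, G_s = -14, G_t = 0
EG - F^2 = 49;  g^inv = (1/49) * [[49, 0], [0, 1]]
first-kind symbols [ij,l] = (1/2)(d_i g_jl + d_j g_il - d_l g_ij): [ss,s] = E_s/2 = 0, [ss,t] = F_s - E_t/2 = 0, [st,s] = E_t/2 = 0, [st,t] = G_s/2 = -7, [tt,s] = F_t - G_s/2 = 7, [tt,t] = G_t/2 = 0
Gamma^s_ij = (G*[ij,s] - F*[ij,t])/(EG - F^2), Gamma^t_ij = (E*[ij,t] - F*[ij,s])/(EG - F^2)

Answer: Gamma_sss = 0, Gamma_sst = 0, Gamma_stt = 7, Gamma_tss = 0, Gamma_tst = -1/7, Gamma_ttt = 0


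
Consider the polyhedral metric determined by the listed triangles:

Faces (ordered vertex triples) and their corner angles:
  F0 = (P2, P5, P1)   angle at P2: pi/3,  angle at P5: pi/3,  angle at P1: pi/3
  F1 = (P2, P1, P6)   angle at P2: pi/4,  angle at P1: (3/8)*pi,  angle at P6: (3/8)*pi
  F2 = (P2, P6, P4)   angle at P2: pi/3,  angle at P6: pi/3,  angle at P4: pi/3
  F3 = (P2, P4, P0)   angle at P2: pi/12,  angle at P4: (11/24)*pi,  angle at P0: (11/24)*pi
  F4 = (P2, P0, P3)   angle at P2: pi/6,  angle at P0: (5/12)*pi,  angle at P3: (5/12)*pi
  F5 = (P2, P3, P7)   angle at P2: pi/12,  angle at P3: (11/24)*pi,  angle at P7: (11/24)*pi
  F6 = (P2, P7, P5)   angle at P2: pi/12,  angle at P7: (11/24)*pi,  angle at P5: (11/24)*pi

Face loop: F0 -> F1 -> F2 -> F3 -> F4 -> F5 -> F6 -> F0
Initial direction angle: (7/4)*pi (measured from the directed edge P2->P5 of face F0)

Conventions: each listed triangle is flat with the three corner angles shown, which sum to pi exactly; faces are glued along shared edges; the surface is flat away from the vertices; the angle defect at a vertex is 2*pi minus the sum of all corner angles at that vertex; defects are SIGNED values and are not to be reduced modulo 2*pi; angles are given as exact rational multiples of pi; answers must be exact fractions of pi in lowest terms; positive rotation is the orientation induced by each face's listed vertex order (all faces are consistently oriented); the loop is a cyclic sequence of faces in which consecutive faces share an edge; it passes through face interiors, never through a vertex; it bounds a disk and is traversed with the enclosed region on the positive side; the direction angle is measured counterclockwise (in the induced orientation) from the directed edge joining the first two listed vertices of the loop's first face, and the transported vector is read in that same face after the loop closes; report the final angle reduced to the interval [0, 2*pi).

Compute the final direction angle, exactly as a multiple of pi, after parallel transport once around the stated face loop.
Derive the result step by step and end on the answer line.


enclosed vertex P2: corner angles sum to (4/3)*pi, defect = 2*pi - (4/3)*pi = (2/3)*pi
summing the enclosed defects onto the initial angle, mod 2*pi in the induced orientation:
final angle = (7/4)*pi + (2/3)*pi = (5/12)*pi (mod 2*pi)

Answer: final direction angle = (5/12)*pi


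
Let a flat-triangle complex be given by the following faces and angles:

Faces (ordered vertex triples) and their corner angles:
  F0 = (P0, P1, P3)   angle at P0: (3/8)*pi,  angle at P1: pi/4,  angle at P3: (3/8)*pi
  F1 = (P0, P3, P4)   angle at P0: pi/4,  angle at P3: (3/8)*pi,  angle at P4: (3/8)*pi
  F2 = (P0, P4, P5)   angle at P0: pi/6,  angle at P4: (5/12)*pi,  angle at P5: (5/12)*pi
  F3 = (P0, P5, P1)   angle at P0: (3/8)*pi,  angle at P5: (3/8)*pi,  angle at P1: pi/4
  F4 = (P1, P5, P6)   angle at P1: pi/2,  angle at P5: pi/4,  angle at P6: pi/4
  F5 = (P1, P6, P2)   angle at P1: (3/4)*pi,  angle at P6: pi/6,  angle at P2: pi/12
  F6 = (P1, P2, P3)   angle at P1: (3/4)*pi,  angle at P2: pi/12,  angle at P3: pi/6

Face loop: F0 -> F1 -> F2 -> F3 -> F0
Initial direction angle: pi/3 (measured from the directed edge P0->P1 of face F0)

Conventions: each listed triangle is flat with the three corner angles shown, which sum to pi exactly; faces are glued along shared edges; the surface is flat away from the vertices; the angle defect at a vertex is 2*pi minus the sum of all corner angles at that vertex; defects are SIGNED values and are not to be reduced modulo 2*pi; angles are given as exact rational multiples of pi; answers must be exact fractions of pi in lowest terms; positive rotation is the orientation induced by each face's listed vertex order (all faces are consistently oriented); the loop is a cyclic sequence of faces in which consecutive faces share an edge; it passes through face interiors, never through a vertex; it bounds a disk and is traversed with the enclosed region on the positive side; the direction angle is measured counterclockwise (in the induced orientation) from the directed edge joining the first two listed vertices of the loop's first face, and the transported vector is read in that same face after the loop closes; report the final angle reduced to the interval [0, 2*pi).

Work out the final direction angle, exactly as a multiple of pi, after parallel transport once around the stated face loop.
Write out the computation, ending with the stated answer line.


enclosed vertex P0: corner angles sum to (7/6)*pi, defect = 2*pi - (7/6)*pi = (5/6)*pi
transport around the loop rotates by the sum of enclosed defects; add to the initial angle mod 2*pi
final angle = pi/3 + (5/6)*pi = (7/6)*pi (mod 2*pi)

Answer: final direction angle = (7/6)*pi


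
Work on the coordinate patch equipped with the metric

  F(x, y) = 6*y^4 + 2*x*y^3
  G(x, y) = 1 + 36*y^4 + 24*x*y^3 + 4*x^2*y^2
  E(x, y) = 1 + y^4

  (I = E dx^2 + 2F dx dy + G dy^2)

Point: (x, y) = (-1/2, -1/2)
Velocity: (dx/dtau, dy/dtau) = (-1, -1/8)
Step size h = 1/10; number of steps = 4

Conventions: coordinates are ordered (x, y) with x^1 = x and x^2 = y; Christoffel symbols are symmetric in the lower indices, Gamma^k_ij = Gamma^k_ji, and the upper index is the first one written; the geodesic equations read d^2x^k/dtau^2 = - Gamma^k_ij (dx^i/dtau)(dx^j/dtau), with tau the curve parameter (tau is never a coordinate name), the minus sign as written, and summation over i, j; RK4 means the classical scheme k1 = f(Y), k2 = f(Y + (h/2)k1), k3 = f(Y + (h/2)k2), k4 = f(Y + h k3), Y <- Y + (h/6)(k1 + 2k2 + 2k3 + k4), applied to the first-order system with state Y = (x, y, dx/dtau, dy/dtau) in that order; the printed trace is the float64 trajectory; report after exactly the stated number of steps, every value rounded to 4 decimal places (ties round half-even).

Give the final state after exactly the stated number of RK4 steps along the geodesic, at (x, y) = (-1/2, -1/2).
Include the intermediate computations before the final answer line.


f(Y) = (dx/dtau, dy/dtau, -Gamma^x_ij Y'^i Y'^j, -Gamma^y_ij Y'^i Y'^j) with the Gammas evaluated at the stage position; h = 0.100000; intermediate values shown to 6 dp
step 0: x = -0.5000, y = -0.5000, dx/dtau = -1.0000, dy/dtau = -0.1250
step 1:
  k1: at (x, y) = (-0.500000, -0.500000), (dx/dtau, dy/dtau) = (-1.000000, -0.125000); Gamma_xxx = 0.000000, Gamma_xxy = -0.049383, Gamma_xyy = -0.345679, Gamma_yxx = 0.000000, Gamma_yxy = -0.395062, Gamma_yyy = -2.765432; k1 = (-1.000000, -0.125000, 0.017747, 0.141975)
  k2: at (x, y) = (-0.550000, -0.506250), (dx/dtau, dy/dtau) = (-0.999113, -0.117901); Gamma_xxx = 0.000000, Gamma_xxy = -0.047587, Gamma_xyy = -0.337218, Gamma_yxx = 0.000000, Gamma_yxy = -0.388917, Gamma_yyy = -2.756028; k2 = (-0.999113, -0.117901, 0.015899, 0.129937)
  k3: at (x, y) = (-0.549956, -0.505895), (dx/dtau, dy/dtau) = (-0.999205, -0.118503); Gamma_xxx = 0.000000, Gamma_xxy = -0.047583, Gamma_xyy = -0.337223, Gamma_yxx = 0.000000, Gamma_yxy = -0.388950, Gamma_yyy = -2.756527; k3 = (-0.999205, -0.118503, 0.016004, 0.130820)
  k4: at (x, y) = (-0.599921, -0.511850), (dx/dtau, dy/dtau) = (-0.998400, -0.111918); Gamma_xxx = 0.000000, Gamma_xxy = -0.045865, Gamma_xyy = -0.328947, Gamma_yxx = 0.000000, Gamma_yxy = -0.382703, Gamma_yyy = -2.744771; k4 = (-0.998400, -0.111918, 0.014370, 0.119906)
  Y <- Y + (h/6)(k1 + 2k2 + 2k3 + k4): x = -0.5999, y = -0.5118, dx/dtau = -0.9984, dy/dtau = -0.1119
step 2:
  k1: at (x, y) = (-0.599917, -0.511829), (dx/dtau, dy/dtau) = (-0.998401, -0.111943); Gamma_xxx = 0.000000, Gamma_xxy = -0.045865, Gamma_xyy = -0.328947, Gamma_yxx = 0.000000, Gamma_yxy = -0.382706, Gamma_yyy = -2.744806; k1 = (-0.998401, -0.111943, 0.014374, 0.119942)
  k2: at (x, y) = (-0.649837, -0.517426), (dx/dtau, dy/dtau) = (-0.997683, -0.105946); Gamma_xxx = 0.000000, Gamma_xxy = -0.044224, Gamma_xyy = -0.320887, Gamma_yxx = 0.000000, Gamma_yxy = -0.376429, Gamma_yyy = -2.731329; k2 = (-0.997683, -0.105946, 0.012951, 0.110236)
  k3: at (x, y) = (-0.649801, -0.517126), (dx/dtau, dy/dtau) = (-0.997754, -0.106432); Gamma_xxx = 0.000000, Gamma_xxy = -0.044222, Gamma_xyy = -0.320901, Gamma_yxx = 0.000000, Gamma_yxy = -0.376469, Gamma_yyy = -2.731871; k3 = (-0.997754, -0.106432, 0.013027, 0.110902)
  k4: at (x, y) = (-0.699693, -0.522472), (dx/dtau, dy/dtau) = (-0.997099, -0.100853); Gamma_xxx = 0.000000, Gamma_xxy = -0.042659, Gamma_xyy = -0.313081, Gamma_yxx = 0.000000, Gamma_yxy = -0.370209, Gamma_yyy = -2.717040; k4 = (-0.997099, -0.100853, 0.011764, 0.102093)
  Y <- Y + (h/6)(k1 + 2k2 + 2k3 + k4): x = -0.6997, y = -0.5225, dx/dtau = -0.9971, dy/dtau = -0.1009
step 3:
  k1: at (x, y) = (-0.699690, -0.522455), (dx/dtau, dy/dtau) = (-0.997100, -0.100872); Gamma_xxx = 0.000000, Gamma_xxy = -0.042659, Gamma_xyy = -0.313082, Gamma_yxx = 0.000000, Gamma_yxy = -0.370212, Gamma_yyy = -2.717074; k1 = (-0.997100, -0.100872, 0.011767, 0.102118)
  k2: at (x, y) = (-0.749545, -0.527498), (dx/dtau, dy/dtau) = (-0.996511, -0.095766); Gamma_xxx = 0.000000, Gamma_xxy = -0.041169, Gamma_xyy = -0.305516, Gamma_yxx = 0.000000, Gamma_yxy = -0.364015, Gamma_yyy = -2.701338; k2 = (-0.996511, -0.095766, 0.010660, 0.094251)
  k3: at (x, y) = (-0.749516, -0.527243), (dx/dtau, dy/dtau) = (-0.996567, -0.096159); Gamma_xxx = 0.000000, Gamma_xxy = -0.041168, Gamma_xyy = -0.305533, Gamma_yxx = 0.000000, Gamma_yxy = -0.364056, Gamma_yyy = -2.701872; k3 = (-0.996567, -0.096159, 0.010715, 0.094757)
  k4: at (x, y) = (-0.799347, -0.532071), (dx/dtau, dy/dtau) = (-0.996028, -0.091396); Gamma_xxx = 0.000000, Gamma_xxy = -0.039751, Gamma_xyy = -0.298225, Gamma_yxx = 0.000000, Gamma_yxy = -0.357944, Gamma_yyy = -2.685412; k4 = (-0.996028, -0.091396, 0.009728, 0.087601)
  Y <- Y + (h/6)(k1 + 2k2 + 2k3 + k4): x = -0.7993, y = -0.5321, dx/dtau = -0.9960, dy/dtau = -0.0914
step 4:
  k1: at (x, y) = (-0.799345, -0.532057), (dx/dtau, dy/dtau) = (-0.996029, -0.091409); Gamma_xxx = 0.000000, Gamma_xxy = -0.039751, Gamma_xyy = -0.298226, Gamma_yxx = 0.000000, Gamma_yxy = -0.357946, Gamma_yyy = -2.685443; k1 = (-0.996029, -0.091409, 0.009730, 0.087618)
  k2: at (x, y) = (-0.849146, -0.536627), (dx/dtau, dy/dtau) = (-0.995542, -0.087028); Gamma_xxx = 0.000000, Gamma_xxy = -0.038402, Gamma_xyy = -0.291179, Gamma_yxx = 0.000000, Gamma_yxy = -0.351945, Gamma_yyy = -2.668582; k2 = (-0.995542, -0.087028, 0.008860, 0.081197)
  k3: at (x, y) = (-0.849122, -0.536408), (dx/dtau, dy/dtau) = (-0.995586, -0.087349); Gamma_xxx = 0.000000, Gamma_xxy = -0.038401, Gamma_xyy = -0.291196, Gamma_yxx = 0.000000, Gamma_yxy = -0.351984, Gamma_yyy = -2.669086; k3 = (-0.995586, -0.087349, 0.008901, 0.081585)
  k4: at (x, y) = (-0.898903, -0.540792), (dx/dtau, dy/dtau) = (-0.995139, -0.083251); Gamma_xxx = 0.000000, Gamma_xxy = -0.037118, Gamma_xyy = -0.284404, Gamma_yxx = 0.000000, Gamma_yxy = -0.346102, Gamma_yyy = -2.651901; k4 = (-0.995139, -0.083251, 0.008121, 0.075726)
  Y <- Y + (h/6)(k1 + 2k2 + 2k3 + k4): x = -0.8989, y = -0.5408, dx/dtau = -0.9951, dy/dtau = -0.0833

Answer: x = -0.8989, y = -0.5408, dx/dtau = -0.9951, dy/dtau = -0.0833


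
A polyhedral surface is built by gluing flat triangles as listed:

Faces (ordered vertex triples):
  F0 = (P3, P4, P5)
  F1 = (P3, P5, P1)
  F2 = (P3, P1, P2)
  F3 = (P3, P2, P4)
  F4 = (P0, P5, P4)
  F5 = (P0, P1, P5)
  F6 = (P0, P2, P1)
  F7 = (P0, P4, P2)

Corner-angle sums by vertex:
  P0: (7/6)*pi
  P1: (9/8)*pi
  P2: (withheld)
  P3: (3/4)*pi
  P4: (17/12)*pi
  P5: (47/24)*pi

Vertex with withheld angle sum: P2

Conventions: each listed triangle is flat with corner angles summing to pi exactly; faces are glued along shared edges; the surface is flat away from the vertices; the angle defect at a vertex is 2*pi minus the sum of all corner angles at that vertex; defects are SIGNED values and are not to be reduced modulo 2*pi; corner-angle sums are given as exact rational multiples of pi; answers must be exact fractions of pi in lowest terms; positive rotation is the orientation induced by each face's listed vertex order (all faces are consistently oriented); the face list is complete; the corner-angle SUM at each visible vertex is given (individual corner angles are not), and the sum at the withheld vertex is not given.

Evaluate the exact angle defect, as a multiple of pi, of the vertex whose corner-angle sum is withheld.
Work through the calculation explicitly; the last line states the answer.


V = 6, E = 12, F = 8; chi = V - E + F = 2
Gauss-Bonnet: total defect = 2*pi*chi = 4*pi; visible defects sum to (43/12)*pi

Answer: defect(P2) = (5/12)*pi
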